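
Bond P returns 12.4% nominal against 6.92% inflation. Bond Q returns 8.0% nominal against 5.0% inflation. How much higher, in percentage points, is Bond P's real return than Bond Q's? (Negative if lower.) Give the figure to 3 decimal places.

2.268

Bond P real return: 1.124/1.0692 − 1 = 5.1253%.
Bond Q real return: 1.080/1.050 − 1 = 2.8571%.
Difference: 5.1253 − 2.8571 = 2.2682 pp.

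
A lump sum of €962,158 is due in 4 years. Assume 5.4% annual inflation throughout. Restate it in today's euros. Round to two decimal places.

Price-level factor over 4 years: (1 + 5.4%)^4 ≈ 1.2341343591.
Purchasing power today: €962,158 divided by that factor.

€779,621.76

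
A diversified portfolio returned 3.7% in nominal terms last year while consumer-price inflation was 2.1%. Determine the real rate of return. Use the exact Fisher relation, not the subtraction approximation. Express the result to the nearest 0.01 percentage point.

1.57%

Real return via the Fisher equation: (1 + 3.7%)/(1 + 2.1%) − 1 = 1.037/1.021 − 1 ≈ 0.01567.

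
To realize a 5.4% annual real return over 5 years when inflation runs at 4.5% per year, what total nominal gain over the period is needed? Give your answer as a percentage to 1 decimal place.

Required annual nominal rate: (1+5.4%)(1+4.5%) − 1 = 10.143%.
Cumulative over 5 years: (1 + 0.10143)^5 − 1 ≈ 0.62101.

62.1%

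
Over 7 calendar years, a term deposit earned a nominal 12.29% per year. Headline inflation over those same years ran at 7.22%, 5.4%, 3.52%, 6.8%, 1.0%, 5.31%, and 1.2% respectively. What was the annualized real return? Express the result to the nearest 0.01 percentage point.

Cumulative inflation factor: 1.0722 × 1.054 × 1.0352 × 1.068 × 1.010 × 1.0531 × 1.012 ≈ 1.34488.
Nominal growth factor: 2.25106. Real growth factor = 2.25106 / 1.34488 ≈ 1.67380.
Annualized: 1.67380^(1/7) − 1 ≈ 0.07636.

7.64%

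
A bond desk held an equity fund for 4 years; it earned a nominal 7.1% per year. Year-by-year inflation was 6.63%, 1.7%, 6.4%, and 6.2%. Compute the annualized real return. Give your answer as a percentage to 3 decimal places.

1.794%

Cumulative inflation factor: 1.0663 × 1.017 × 1.064 × 1.062 ≈ 1.22537.
Nominal growth factor: 1.31570. Real growth factor = 1.31570 / 1.22537 ≈ 1.07372.
Annualized: 1.07372^(1/4) − 1 ≈ 0.01794.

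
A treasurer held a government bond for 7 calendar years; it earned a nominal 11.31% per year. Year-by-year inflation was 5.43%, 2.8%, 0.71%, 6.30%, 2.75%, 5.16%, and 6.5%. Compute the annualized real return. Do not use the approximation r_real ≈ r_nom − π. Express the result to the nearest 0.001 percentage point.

6.807%

Cumulative inflation factor: 1.0543 × 1.028 × 1.0071 × 1.0630 × 1.0275 × 1.0516 × 1.065 ≈ 1.33520.
Nominal growth factor: 2.11709. Real growth factor = 2.11709 / 1.33520 ≈ 1.58560.
Annualized: 1.58560^(1/7) − 1 ≈ 0.06807.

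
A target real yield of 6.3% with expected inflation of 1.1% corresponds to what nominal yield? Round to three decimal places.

By the Fisher equation, 1 + r_nom = (1 + 6.3%)(1 + 1.1%) = 1.063 × 1.011 = 1.074693.
So r_nom = 7.4693%.

7.469%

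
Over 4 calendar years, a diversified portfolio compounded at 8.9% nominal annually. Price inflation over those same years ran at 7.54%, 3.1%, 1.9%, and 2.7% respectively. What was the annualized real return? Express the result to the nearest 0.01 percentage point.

4.93%

Cumulative inflation factor: 1.0754 × 1.031 × 1.019 × 1.027 ≈ 1.16031.
Nominal growth factor: 1.40641. Real growth factor = 1.40641 / 1.16031 ≈ 1.21210.
Annualized: 1.21210^(1/4) − 1 ≈ 0.04926.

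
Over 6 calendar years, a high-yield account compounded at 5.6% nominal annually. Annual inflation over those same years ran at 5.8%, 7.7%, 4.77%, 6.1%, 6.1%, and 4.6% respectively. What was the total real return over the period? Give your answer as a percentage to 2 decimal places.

-1.35%

Cumulative inflation factor: 1.058 × 1.077 × 1.0477 × 1.061 × 1.061 × 1.046 ≈ 1.40573.
Nominal growth factor: 1.38670. Real growth factor = 1.38670 / 1.40573 ≈ 0.98647.
Total real return ≈ -1.3533%.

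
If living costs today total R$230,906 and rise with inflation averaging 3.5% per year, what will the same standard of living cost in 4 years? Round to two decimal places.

Cumulative price-level factor: (1+3.5%)^4 ≈ 1.1475230006.
Multiplying R$230,906 by the price-level factor gives the future nominal sum.

R$264,969.95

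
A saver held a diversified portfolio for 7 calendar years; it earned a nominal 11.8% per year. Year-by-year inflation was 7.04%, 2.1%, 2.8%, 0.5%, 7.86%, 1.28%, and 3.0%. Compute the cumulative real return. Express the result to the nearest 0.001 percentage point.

Cumulative inflation factor: 1.0704 × 1.021 × 1.028 × 1.005 × 1.0786 × 1.0128 × 1.030 ≈ 1.27043.
Nominal growth factor: 2.18320. Real growth factor = 2.18320 / 1.27043 ≈ 1.71846.
Total real return ≈ 71.8463%.

71.846%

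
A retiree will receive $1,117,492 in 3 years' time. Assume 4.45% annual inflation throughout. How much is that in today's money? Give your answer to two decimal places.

Price-level factor over 3 years: (1 + 4.45%)^3 ≈ 1.1395288711.
Purchasing power today: $1,117,492 divided by that factor.

$980,661.42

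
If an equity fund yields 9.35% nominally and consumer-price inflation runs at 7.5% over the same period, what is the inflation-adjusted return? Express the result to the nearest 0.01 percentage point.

Real return via the Fisher equation: (1 + 9.35%)/(1 + 7.5%) − 1 = 1.0935/1.075 − 1 ≈ 0.01721.

1.72%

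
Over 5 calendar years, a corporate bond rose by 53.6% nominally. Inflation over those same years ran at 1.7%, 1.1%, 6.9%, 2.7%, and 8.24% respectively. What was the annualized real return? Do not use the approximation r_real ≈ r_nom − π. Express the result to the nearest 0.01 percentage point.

4.68%

Cumulative inflation factor: 1.017 × 1.011 × 1.069 × 1.027 × 1.0824 ≈ 1.22182.
Nominal growth factor: 1.53600. Real growth factor = 1.53600 / 1.22182 ≈ 1.25714.
Annualized: 1.25714^(1/5) − 1 ≈ 0.04683.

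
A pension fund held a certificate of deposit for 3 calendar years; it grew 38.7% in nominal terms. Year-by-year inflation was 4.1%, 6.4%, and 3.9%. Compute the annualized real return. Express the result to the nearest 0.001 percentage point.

Cumulative inflation factor: 1.041 × 1.064 × 1.039 ≈ 1.15082.
Nominal growth factor: 1.38700. Real growth factor = 1.38700 / 1.15082 ≈ 1.20523.
Annualized: 1.20523^(1/3) − 1 ≈ 0.06420.

6.420%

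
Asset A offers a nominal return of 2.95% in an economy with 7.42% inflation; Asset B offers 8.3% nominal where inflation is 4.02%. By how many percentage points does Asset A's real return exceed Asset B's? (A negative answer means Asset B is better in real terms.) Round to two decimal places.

Asset A real return: 1.0295/1.0742 − 1 = -4.161%.
Asset B real return: 1.083/1.0402 − 1 = 4.115%.
Difference: -4.161 − 4.115 = -8.276 pp.

-8.28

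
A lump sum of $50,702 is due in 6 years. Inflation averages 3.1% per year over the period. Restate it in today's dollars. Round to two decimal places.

$42,215.61

Price-level factor over 6 years: (1 + 3.1%)^6 ≈ 1.2010248455.
Purchasing power today: $50,702 divided by that factor.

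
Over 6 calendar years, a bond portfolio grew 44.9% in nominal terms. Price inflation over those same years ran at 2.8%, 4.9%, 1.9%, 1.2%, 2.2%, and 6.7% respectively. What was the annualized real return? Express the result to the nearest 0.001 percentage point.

Cumulative inflation factor: 1.028 × 1.049 × 1.019 × 1.012 × 1.022 × 1.067 ≈ 1.21266.
Nominal growth factor: 1.44900. Real growth factor = 1.44900 / 1.21266 ≈ 1.19490.
Annualized: 1.19490^(1/6) − 1 ≈ 0.03012.

3.012%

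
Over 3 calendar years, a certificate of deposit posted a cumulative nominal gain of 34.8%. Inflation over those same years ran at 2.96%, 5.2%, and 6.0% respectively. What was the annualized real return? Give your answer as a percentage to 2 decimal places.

Cumulative inflation factor: 1.0296 × 1.052 × 1.060 ≈ 1.14813.
Nominal growth factor: 1.34800. Real growth factor = 1.34800 / 1.14813 ≈ 1.17409.
Annualized: 1.17409^(1/3) − 1 ≈ 0.05495.

5.50%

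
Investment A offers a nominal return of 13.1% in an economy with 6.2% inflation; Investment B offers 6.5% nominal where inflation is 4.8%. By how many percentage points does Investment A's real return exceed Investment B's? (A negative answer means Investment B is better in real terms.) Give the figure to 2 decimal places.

4.88

Investment A real return: 1.131/1.062 − 1 = 6.497%.
Investment B real return: 1.065/1.048 − 1 = 1.622%.
Difference: 6.497 − 1.622 = 4.875 pp.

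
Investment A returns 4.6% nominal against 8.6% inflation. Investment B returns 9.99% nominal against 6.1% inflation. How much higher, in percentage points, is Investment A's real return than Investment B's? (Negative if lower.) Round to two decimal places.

-7.35

Investment A real return: 1.046/1.086 − 1 = -3.683%.
Investment B real return: 1.0999/1.061 − 1 = 3.666%.
Difference: -3.683 − 3.666 = -7.349 pp.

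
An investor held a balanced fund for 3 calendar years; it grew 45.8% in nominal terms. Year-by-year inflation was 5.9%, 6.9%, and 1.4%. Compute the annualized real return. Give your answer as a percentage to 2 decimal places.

Cumulative inflation factor: 1.059 × 1.069 × 1.014 ≈ 1.14792.
Nominal growth factor: 1.45800. Real growth factor = 1.45800 / 1.14792 ≈ 1.27012.
Annualized: 1.27012^(1/3) − 1 ≈ 0.08297.

8.30%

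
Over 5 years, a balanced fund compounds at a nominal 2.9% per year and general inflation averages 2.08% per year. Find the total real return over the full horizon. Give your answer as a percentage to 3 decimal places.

The annual real rate is (1+2.9%)/(1+2.08%) − 1 = 0.8033%.
Compounded over 5 years: (1 + 0.008033)^5 − 1 ≈ 0.04082.

4.082%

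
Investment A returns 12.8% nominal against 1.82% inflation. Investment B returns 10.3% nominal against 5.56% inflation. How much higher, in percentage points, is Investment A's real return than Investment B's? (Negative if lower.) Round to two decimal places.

6.29

Investment A real return: 1.128/1.0182 − 1 = 10.784%.
Investment B real return: 1.103/1.0556 − 1 = 4.490%.
Difference: 10.784 − 4.490 = 6.294 pp.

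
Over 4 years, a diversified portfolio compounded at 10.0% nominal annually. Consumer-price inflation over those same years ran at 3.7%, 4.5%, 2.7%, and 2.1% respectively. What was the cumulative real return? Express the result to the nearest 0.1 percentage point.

28.8%

Cumulative inflation factor: 1.037 × 1.045 × 1.027 × 1.021 ≈ 1.13630.
Nominal growth factor: 1.46410. Real growth factor = 1.46410 / 1.13630 ≈ 1.28849.
Total real return ≈ 28.8485%.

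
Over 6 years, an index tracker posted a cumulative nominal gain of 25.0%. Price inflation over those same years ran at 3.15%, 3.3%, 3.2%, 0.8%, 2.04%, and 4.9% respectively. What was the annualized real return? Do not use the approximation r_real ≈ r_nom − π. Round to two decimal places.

Cumulative inflation factor: 1.0315 × 1.033 × 1.032 × 1.008 × 1.0204 × 1.049 ≈ 1.18647.
Nominal growth factor: 1.25000. Real growth factor = 1.25000 / 1.18647 ≈ 1.05355.
Annualized: 1.05355^(1/6) − 1 ≈ 0.00873.

0.87%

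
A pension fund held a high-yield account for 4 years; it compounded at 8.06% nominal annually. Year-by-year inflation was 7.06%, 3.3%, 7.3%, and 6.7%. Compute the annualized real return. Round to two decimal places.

Cumulative inflation factor: 1.0706 × 1.033 × 1.073 × 1.067 ≈ 1.26617.
Nominal growth factor: 1.36351. Real growth factor = 1.36351 / 1.26617 ≈ 1.07688.
Annualized: 1.07688^(1/4) − 1 ≈ 0.01869.

1.87%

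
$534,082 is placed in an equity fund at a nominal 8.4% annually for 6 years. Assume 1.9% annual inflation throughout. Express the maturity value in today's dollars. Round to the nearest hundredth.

Nominal value at maturity: $534,082 × (1 + 8.4%)^6 ≈ $866,530.06.
Price-level factor over 6 years: (1 + 1.9%)^6 ≈ 1.1195541497.
The maturity value deflated by that factor is the answer in today's purchasing power.

$773,995.67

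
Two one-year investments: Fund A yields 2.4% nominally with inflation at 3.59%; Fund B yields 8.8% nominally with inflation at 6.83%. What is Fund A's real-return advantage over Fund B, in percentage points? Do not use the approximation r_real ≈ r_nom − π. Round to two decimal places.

-2.99

Fund A real return: 1.024/1.0359 − 1 = -1.149%.
Fund B real return: 1.088/1.0683 − 1 = 1.844%.
Difference: -1.149 − 1.844 = -2.993 pp.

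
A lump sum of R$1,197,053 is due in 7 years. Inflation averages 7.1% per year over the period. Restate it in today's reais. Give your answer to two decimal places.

R$740,605.76

Price-level factor over 7 years: (1 + 7.1%)^7 ≈ 1.6163160884.
Purchasing power today: R$1,197,053 divided by that factor.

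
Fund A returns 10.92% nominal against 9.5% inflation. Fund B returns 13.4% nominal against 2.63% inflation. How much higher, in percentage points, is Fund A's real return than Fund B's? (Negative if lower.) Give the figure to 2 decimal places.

-9.20

Fund A real return: 1.1092/1.095 − 1 = 1.297%.
Fund B real return: 1.134/1.0263 − 1 = 10.494%.
Difference: 1.297 − 10.494 = -9.197 pp.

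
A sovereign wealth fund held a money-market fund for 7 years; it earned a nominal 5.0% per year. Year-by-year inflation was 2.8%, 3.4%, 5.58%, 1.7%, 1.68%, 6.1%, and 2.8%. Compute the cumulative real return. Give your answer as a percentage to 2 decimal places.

11.16%

Cumulative inflation factor: 1.028 × 1.034 × 1.0558 × 1.017 × 1.0168 × 1.061 × 1.028 ≈ 1.26579.
Nominal growth factor: 1.40710. Real growth factor = 1.40710 / 1.26579 ≈ 1.11164.
Total real return ≈ 11.1642%.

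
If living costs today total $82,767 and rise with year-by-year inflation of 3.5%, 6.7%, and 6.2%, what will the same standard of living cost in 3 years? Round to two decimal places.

$97,070.33

Cumulative price-level factor: 1.035 × 1.067 × 1.062 = 1.17281439.
Multiplying $82,767 by the price-level factor gives the future nominal sum.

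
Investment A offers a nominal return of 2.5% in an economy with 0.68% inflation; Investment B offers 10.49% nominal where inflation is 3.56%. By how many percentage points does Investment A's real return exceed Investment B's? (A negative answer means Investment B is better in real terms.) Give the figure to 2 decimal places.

Investment A real return: 1.025/1.0068 − 1 = 1.808%.
Investment B real return: 1.1049/1.0356 − 1 = 6.692%.
Difference: 1.808 − 6.692 = -4.884 pp.

-4.88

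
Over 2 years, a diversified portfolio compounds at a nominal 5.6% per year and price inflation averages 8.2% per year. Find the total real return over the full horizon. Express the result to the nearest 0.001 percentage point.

-4.748%

The annual real rate is (1+5.6%)/(1+8.2%) − 1 = -2.4030%.
Compounded over 2 years: (1 + -0.024030)^2 − 1 ≈ -0.04748.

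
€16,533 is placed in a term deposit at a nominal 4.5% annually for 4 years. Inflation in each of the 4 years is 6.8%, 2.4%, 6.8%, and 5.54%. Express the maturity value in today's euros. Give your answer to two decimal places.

€15,994.01

Nominal value at maturity: €16,533 × (1 + 4.5%)^4 ≈ €19,715.91.
Price-level factor over 4 years: 1.068 × 1.024 × 1.068 × 1.0554 ≈ 1.2327061193.
The maturity value deflated by that factor is the answer in today's purchasing power.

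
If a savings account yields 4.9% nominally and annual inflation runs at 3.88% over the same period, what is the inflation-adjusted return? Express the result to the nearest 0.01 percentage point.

Real return via the Fisher equation: (1 + 4.9%)/(1 + 3.88%) − 1 = 1.049/1.0388 − 1 ≈ 0.00982.

0.98%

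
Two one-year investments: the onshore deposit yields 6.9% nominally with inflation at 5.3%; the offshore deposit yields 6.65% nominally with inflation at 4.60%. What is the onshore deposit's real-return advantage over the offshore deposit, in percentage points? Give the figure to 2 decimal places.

The onshore deposit real return: 1.069/1.053 − 1 = 1.519%.
The offshore deposit real return: 1.0665/1.0460 − 1 = 1.960%.
Difference: 1.519 − 1.960 = -0.441 pp.

-0.44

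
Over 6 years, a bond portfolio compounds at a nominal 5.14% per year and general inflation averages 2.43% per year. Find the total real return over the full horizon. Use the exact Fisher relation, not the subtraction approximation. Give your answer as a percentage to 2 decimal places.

16.96%

The annual real rate is (1+5.14%)/(1+2.43%) − 1 = 2.6457%.
Compounded over 6 years: (1 + 0.026457)^6 − 1 ≈ 0.16962.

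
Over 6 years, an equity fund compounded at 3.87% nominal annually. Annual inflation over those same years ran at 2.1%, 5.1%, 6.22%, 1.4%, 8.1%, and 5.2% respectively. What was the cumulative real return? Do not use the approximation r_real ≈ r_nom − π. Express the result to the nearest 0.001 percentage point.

-4.451%

Cumulative inflation factor: 1.021 × 1.051 × 1.0622 × 1.014 × 1.081 × 1.052 ≈ 1.31436.
Nominal growth factor: 1.25586. Real growth factor = 1.25586 / 1.31436 ≈ 0.95549.
Total real return ≈ -4.4509%.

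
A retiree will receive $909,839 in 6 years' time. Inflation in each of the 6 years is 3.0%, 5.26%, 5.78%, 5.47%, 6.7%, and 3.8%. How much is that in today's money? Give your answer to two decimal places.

$679,156.21

Price-level factor over 6 years: 1.030 × 1.0526 × 1.0578 × 1.0547 × 1.067 × 1.038 ≈ 1.3396608691.
Purchasing power today: $909,839 divided by that factor.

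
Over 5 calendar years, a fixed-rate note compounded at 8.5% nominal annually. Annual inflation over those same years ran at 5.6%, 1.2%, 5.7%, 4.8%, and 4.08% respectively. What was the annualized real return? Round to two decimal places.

Cumulative inflation factor: 1.056 × 1.012 × 1.057 × 1.048 × 1.0408 ≈ 1.23211.
Nominal growth factor: 1.50366. Real growth factor = 1.50366 / 1.23211 ≈ 1.22040.
Annualized: 1.22040^(1/5) − 1 ≈ 0.04064.

4.06%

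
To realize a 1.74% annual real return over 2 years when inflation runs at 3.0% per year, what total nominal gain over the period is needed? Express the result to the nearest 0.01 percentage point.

Required annual nominal rate: (1+1.74%)(1+3.0%) − 1 = 4.7922%.
Cumulative over 2 years: (1 + 0.047922)^2 − 1 ≈ 0.09814.

9.81%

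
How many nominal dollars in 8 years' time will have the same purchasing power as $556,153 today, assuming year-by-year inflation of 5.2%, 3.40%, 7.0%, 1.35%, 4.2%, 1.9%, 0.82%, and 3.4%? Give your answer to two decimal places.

Cumulative price-level factor: 1.052 × 1.0340 × 1.070 × 1.0135 × 1.042 × 1.019 × 1.0082 × 1.034 ≈ 1.3057286822.
Multiplying $556,153 by the price-level factor gives the future nominal sum.

$726,184.92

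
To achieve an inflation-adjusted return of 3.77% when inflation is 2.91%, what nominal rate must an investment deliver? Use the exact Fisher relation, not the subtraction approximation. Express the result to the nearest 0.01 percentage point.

By the Fisher equation, 1 + r_nom = (1 + 3.77%)(1 + 2.91%) = 1.0377 × 1.0291 = 1.06789707.
So r_nom = 6.789707%.

6.79%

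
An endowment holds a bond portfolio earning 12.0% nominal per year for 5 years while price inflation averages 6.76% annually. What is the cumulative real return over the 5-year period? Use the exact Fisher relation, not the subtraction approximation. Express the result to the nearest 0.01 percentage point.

27.07%

The annual real rate is (1+12.0%)/(1+6.76%) − 1 = 4.9082%.
Compounded over 5 years: (1 + 0.049082)^5 − 1 ≈ 0.27071.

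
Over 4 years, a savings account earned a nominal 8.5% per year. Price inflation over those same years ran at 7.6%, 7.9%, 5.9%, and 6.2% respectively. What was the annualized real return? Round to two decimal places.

Cumulative inflation factor: 1.076 × 1.079 × 1.059 × 1.062 ≈ 1.30573.
Nominal growth factor: 1.38586. Real growth factor = 1.38586 / 1.30573 ≈ 1.06136.
Annualized: 1.06136^(1/4) − 1 ≈ 0.01500.

1.50%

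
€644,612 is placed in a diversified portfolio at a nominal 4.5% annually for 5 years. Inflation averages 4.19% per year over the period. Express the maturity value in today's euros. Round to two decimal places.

€654,258.91

Nominal value at maturity: €644,612 × (1 + 4.5%)^5 ≈ €803,303.83.
Price-level factor over 5 years: (1 + 4.19%)^5 ≈ 1.2278072406.
Dividing the nominal maturity value by the price-level factor gives the value in today's money.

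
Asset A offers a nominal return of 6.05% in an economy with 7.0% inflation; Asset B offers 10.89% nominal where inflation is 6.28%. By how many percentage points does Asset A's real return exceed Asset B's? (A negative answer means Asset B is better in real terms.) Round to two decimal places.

Asset A real return: 1.0605/1.070 − 1 = -0.888%.
Asset B real return: 1.1089/1.0628 − 1 = 4.338%.
Difference: -0.888 − 4.338 = -5.226 pp.

-5.23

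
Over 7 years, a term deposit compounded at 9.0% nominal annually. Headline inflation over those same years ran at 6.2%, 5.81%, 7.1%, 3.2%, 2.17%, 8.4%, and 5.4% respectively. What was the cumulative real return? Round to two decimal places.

Cumulative inflation factor: 1.062 × 1.0581 × 1.071 × 1.032 × 1.0217 × 1.084 × 1.054 ≈ 1.44982.
Nominal growth factor: 1.82804. Real growth factor = 1.82804 / 1.44982 ≈ 1.26087.
Total real return ≈ 26.0874%.

26.09%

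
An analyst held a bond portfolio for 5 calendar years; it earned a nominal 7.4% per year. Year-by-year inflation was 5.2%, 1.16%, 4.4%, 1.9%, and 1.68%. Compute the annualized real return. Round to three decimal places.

4.418%

Cumulative inflation factor: 1.052 × 1.0116 × 1.044 × 1.019 × 1.0168 ≈ 1.15116.
Nominal growth factor: 1.42896. Real growth factor = 1.42896 / 1.15116 ≈ 1.24133.
Annualized: 1.24133^(1/5) − 1 ≈ 0.04418.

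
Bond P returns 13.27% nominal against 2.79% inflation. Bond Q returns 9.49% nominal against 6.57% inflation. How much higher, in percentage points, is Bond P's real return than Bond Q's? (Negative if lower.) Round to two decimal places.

Bond P real return: 1.1327/1.0279 − 1 = 10.196%.
Bond Q real return: 1.0949/1.0657 − 1 = 2.740%.
Difference: 10.196 − 2.740 = 7.456 pp.

7.46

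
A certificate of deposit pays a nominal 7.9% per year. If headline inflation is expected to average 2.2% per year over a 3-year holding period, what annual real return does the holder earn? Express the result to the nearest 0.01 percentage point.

With constant rates the annual real return is the same each year: (1+7.9%)/(1+2.2%) − 1 = 0.05577.

5.58%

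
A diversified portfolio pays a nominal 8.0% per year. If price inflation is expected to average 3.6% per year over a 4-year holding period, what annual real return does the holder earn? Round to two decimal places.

4.25%

With constant rates the annual real return is the same each year: (1+8.0%)/(1+3.6%) − 1 = 0.04247.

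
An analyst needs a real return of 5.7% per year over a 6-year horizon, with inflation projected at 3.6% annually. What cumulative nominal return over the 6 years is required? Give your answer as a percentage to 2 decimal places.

72.43%

Required annual nominal rate: (1+5.7%)(1+3.6%) − 1 = 9.5052%.
Cumulative over 6 years: (1 + 0.095052)^6 − 1 ≈ 0.72428.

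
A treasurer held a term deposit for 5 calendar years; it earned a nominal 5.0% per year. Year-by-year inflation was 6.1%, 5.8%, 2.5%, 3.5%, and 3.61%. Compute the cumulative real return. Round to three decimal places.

3.438%

Cumulative inflation factor: 1.061 × 1.058 × 1.025 × 1.035 × 1.0361 ≈ 1.23386.
Nominal growth factor: 1.27628. Real growth factor = 1.27628 / 1.23386 ≈ 1.03438.
Total real return ≈ 3.4379%.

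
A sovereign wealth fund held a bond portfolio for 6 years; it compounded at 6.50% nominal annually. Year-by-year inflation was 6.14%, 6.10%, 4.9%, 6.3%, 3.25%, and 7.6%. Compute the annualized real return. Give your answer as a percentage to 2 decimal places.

0.75%

Cumulative inflation factor: 1.0614 × 1.0610 × 1.049 × 1.063 × 1.0325 × 1.076 ≈ 1.39510.
Nominal growth factor: 1.45914. Real growth factor = 1.45914 / 1.39510 ≈ 1.04590.
Annualized: 1.04590^(1/6) − 1 ≈ 0.00751.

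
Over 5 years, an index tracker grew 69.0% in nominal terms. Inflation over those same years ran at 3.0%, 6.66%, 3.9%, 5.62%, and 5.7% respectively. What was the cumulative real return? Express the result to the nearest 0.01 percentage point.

32.62%

Cumulative inflation factor: 1.030 × 1.0666 × 1.039 × 1.0562 × 1.057 ≈ 1.27431.
Nominal growth factor: 1.69000. Real growth factor = 1.69000 / 1.27431 ≈ 1.32621.
Total real return ≈ 32.6207%.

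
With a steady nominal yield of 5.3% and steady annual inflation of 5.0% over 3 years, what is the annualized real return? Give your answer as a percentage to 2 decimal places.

0.29%

With constant rates the annual real return is the same each year: (1+5.3%)/(1+5.0%) − 1 = 0.00286.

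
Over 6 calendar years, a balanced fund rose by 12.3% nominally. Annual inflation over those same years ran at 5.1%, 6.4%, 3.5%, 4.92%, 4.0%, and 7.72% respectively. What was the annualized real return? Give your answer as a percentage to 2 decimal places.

Cumulative inflation factor: 1.051 × 1.064 × 1.035 × 1.0492 × 1.040 × 1.0772 ≈ 1.36042.
Nominal growth factor: 1.12300. Real growth factor = 1.12300 / 1.36042 ≈ 0.82548.
Annualized: 0.82548^(1/6) − 1 ≈ -0.03146.

-3.15%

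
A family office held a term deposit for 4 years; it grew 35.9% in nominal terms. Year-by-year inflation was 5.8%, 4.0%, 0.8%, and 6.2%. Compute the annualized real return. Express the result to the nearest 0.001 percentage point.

Cumulative inflation factor: 1.058 × 1.040 × 1.008 × 1.062 ≈ 1.17789.
Nominal growth factor: 1.35900. Real growth factor = 1.35900 / 1.17789 ≈ 1.15376.
Annualized: 1.15376^(1/4) − 1 ≈ 0.03640.

3.640%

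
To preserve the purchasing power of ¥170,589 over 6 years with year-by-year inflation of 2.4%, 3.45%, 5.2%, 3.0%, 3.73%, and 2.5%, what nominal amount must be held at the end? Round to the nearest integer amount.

¥208,191

Cumulative price-level factor: 1.024 × 1.0345 × 1.052 × 1.030 × 1.0373 × 1.025 ≈ 1.2204265850.
The nominal amount required is ¥170,589 scaled up by that factor.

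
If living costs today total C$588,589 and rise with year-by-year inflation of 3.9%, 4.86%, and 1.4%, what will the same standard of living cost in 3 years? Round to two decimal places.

C$650,242.72

Cumulative price-level factor: 1.039 × 1.0486 × 1.014 = 1.1047483356.
The nominal amount required is C$588,589 scaled up by that factor.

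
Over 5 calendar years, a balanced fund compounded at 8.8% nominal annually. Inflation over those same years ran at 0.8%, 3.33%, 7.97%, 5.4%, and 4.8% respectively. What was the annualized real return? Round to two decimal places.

Cumulative inflation factor: 1.008 × 1.0333 × 1.0797 × 1.054 × 1.048 ≈ 1.24220.
Nominal growth factor: 1.52456. Real growth factor = 1.52456 / 1.24220 ≈ 1.22731.
Annualized: 1.22731^(1/5) − 1 ≈ 0.04181.

4.18%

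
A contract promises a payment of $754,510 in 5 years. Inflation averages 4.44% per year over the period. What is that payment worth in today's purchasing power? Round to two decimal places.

Price-level factor over 5 years: (1 + 4.44%)^5 ≈ 1.2426084877.
Purchasing power today: $754,510 divided by that factor.

$607,198.49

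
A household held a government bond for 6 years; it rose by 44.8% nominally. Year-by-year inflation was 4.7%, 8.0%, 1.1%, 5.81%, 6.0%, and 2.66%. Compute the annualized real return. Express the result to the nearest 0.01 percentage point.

1.60%

Cumulative inflation factor: 1.047 × 1.080 × 1.011 × 1.0581 × 1.060 × 1.0266 ≈ 1.31630.
Nominal growth factor: 1.44800. Real growth factor = 1.44800 / 1.31630 ≈ 1.10005.
Annualized: 1.10005^(1/6) − 1 ≈ 0.01602.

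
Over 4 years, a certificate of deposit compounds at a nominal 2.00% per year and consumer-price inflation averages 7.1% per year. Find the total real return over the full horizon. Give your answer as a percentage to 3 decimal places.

The annual real rate is (1+2.00%)/(1+7.1%) − 1 = -4.7619%.
Compounded over 4 years: (1 + -0.047619)^4 − 1 ≈ -0.17730.

-17.730%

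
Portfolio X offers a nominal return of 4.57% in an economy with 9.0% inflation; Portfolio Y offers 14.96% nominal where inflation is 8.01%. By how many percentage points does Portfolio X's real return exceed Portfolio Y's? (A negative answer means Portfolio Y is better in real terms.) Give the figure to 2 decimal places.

-10.50

Portfolio X real return: 1.0457/1.090 − 1 = -4.064%.
Portfolio Y real return: 1.1496/1.0801 − 1 = 6.435%.
Difference: -4.064 − 6.435 = -10.499 pp.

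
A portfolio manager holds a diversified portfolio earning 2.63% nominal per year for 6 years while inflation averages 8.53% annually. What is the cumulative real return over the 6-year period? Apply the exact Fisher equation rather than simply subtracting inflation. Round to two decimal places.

-28.49%

The annual real rate is (1+2.63%)/(1+8.53%) − 1 = -5.4363%.
Compounded over 6 years: (1 + -0.054363)^6 − 1 ≈ -0.28493.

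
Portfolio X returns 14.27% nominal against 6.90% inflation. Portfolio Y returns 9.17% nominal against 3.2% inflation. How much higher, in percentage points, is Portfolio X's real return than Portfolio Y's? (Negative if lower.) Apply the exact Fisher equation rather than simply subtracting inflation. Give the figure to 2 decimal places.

1.11

Portfolio X real return: 1.1427/1.0690 − 1 = 6.894%.
Portfolio Y real return: 1.0917/1.032 − 1 = 5.785%.
Difference: 6.894 − 5.785 = 1.109 pp.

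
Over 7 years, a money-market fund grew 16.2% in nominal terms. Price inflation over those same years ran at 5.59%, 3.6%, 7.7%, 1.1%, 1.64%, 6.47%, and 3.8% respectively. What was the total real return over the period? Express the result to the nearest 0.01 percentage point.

Cumulative inflation factor: 1.0559 × 1.036 × 1.077 × 1.011 × 1.0164 × 1.0647 × 1.038 ≈ 1.33795.
Nominal growth factor: 1.16200. Real growth factor = 1.16200 / 1.33795 ≈ 0.86850.
Total real return ≈ -13.1505%.

-13.15%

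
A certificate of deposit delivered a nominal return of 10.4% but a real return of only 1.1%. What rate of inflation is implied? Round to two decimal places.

From (1+r_nom) = (1+r_real)(1+π), we get 1+π = (1 + 10.4%)/(1 + 1.1%) = 1.104/1.011 ≈ 1.09199.
So π ≈ 9.1988%.

9.20%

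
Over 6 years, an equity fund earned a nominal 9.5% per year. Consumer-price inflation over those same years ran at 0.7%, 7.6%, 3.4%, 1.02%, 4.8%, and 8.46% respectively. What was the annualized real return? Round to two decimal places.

5.00%

Cumulative inflation factor: 1.007 × 1.076 × 1.034 × 1.0102 × 1.048 × 1.0846 ≈ 1.28647.
Nominal growth factor: 1.72379. Real growth factor = 1.72379 / 1.28647 ≈ 1.33994.
Annualized: 1.33994^(1/6) − 1 ≈ 0.04998.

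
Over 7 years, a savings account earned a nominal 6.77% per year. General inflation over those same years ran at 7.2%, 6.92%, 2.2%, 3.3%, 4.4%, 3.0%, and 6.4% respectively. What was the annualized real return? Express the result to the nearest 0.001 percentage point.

Cumulative inflation factor: 1.072 × 1.0692 × 1.022 × 1.033 × 1.044 × 1.030 × 1.064 ≈ 1.38447.
Nominal growth factor: 1.58177. Real growth factor = 1.58177 / 1.38447 ≈ 1.14251.
Annualized: 1.14251^(1/7) − 1 ≈ 0.01921.

1.921%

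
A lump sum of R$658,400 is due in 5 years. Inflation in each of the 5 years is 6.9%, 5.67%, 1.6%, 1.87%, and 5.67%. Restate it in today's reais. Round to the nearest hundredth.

Price-level factor over 5 years: 1.069 × 1.0567 × 1.016 × 1.0187 × 1.0567 ≈ 1.2354385086.
Purchasing power today: R$658,400 divided by that factor.

R$532,928.18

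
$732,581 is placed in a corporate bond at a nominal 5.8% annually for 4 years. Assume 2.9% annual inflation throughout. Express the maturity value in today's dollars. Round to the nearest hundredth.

Nominal value at maturity: $732,581 × (1 + 5.8%)^4 ≈ $917,906.24.
Price-level factor over 4 years: (1 + 2.9%)^4 ≈ 1.1211442633.
Dividing the nominal maturity value by the price-level factor gives the value in today's money.

$818,722.68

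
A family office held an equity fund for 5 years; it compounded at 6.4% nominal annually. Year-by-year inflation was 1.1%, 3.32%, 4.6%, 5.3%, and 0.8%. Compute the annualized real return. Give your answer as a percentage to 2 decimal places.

Cumulative inflation factor: 1.011 × 1.0332 × 1.046 × 1.053 × 1.008 ≈ 1.15973.
Nominal growth factor: 1.36367. Real growth factor = 1.36367 / 1.15973 ≈ 1.17585.
Annualized: 1.17585^(1/5) − 1 ≈ 0.03293.

3.29%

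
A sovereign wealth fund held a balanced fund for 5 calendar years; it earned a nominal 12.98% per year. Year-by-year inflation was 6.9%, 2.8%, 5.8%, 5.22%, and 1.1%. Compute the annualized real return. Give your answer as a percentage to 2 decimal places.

Cumulative inflation factor: 1.069 × 1.028 × 1.058 × 1.0522 × 1.011 ≈ 1.23682.
Nominal growth factor: 1.84081. Real growth factor = 1.84081 / 1.23682 ≈ 1.48834.
Annualized: 1.48834^(1/5) − 1 ≈ 0.08278.

8.28%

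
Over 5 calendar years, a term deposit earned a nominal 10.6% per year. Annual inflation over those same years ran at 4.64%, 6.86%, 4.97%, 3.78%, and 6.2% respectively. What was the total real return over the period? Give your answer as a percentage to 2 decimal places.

27.93%

Cumulative inflation factor: 1.0464 × 1.0686 × 1.0497 × 1.0378 × 1.062 ≈ 1.29365.
Nominal growth factor: 1.65491. Real growth factor = 1.65491 / 1.29365 ≈ 1.27926.
Total real return ≈ 27.9262%.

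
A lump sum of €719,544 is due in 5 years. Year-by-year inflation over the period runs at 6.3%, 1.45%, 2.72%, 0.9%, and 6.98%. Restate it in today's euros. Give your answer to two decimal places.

Price-level factor over 5 years: 1.063 × 1.0145 × 1.0272 × 1.009 × 1.0698 ≈ 1.1957326456.
Purchasing power today: €719,544 divided by that factor.

€601,759.94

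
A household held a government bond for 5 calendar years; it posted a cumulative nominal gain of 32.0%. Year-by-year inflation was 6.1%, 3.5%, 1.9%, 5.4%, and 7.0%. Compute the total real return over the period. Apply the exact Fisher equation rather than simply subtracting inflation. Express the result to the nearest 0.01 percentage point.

Cumulative inflation factor: 1.061 × 1.035 × 1.019 × 1.054 × 1.070 ≈ 1.26199.
Nominal growth factor: 1.32000. Real growth factor = 1.32000 / 1.26199 ≈ 1.04597.
Total real return ≈ 4.5971%.

4.60%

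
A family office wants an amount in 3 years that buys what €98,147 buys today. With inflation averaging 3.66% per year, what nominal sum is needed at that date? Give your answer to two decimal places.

Cumulative price-level factor: (1+3.66%)^3 ≈ 1.1138677079.
Multiplying €98,147 by the price-level factor gives the future nominal sum.

€109,322.77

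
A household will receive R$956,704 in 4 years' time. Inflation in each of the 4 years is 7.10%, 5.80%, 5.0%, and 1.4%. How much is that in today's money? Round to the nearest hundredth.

Price-level factor over 4 years: 1.0710 × 1.0580 × 1.050 × 1.014 = 1.2064307346.
Purchasing power today: R$956,704 divided by that factor.

R$793,003.67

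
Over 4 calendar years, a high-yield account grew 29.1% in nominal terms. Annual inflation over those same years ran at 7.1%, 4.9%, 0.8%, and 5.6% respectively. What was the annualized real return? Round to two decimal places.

1.93%

Cumulative inflation factor: 1.071 × 1.049 × 1.008 × 1.056 ≈ 1.19588.
Nominal growth factor: 1.29100. Real growth factor = 1.29100 / 1.19588 ≈ 1.07954.
Annualized: 1.07954^(1/4) − 1 ≈ 0.01932.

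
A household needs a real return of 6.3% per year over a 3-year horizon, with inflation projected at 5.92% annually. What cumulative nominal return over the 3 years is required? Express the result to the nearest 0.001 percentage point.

Required annual nominal rate: (1+6.3%)(1+5.92%) − 1 = 12.59296%.
Cumulative over 3 years: (1 + 0.1259296)^3 − 1 ≈ 0.42736.

42.736%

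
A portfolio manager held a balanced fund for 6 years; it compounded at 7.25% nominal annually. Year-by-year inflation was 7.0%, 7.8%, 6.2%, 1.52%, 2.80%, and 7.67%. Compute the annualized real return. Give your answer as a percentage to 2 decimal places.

Cumulative inflation factor: 1.070 × 1.078 × 1.062 × 1.0152 × 1.0280 × 1.0767 ≈ 1.37647.
Nominal growth factor: 1.52189. Real growth factor = 1.52189 / 1.37647 ≈ 1.10565.
Annualized: 1.10565^(1/6) − 1 ≈ 0.01688.

1.69%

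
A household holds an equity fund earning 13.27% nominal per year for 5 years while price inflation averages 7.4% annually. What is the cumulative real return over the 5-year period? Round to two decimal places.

30.48%

The annual real rate is (1+13.27%)/(1+7.4%) − 1 = 5.4655%.
Compounded over 5 years: (1 + 0.054655)^5 − 1 ≈ 0.30483.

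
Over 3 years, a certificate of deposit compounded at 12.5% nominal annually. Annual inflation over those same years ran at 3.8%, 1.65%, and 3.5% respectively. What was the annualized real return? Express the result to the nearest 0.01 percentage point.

Cumulative inflation factor: 1.038 × 1.0165 × 1.035 ≈ 1.09206.
Nominal growth factor: 1.42383. Real growth factor = 1.42383 / 1.09206 ≈ 1.30380.
Annualized: 1.30380^(1/3) − 1 ≈ 0.09246.

9.25%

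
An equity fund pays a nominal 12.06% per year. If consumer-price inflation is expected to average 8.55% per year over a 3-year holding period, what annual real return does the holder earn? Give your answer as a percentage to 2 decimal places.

With constant rates the annual real return is the same each year: (1+12.06%)/(1+8.55%) − 1 = 0.03234.

3.23%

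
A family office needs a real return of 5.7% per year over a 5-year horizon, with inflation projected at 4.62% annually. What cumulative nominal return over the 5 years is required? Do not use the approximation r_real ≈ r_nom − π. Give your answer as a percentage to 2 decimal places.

65.37%

Required annual nominal rate: (1+5.7%)(1+4.62%) − 1 = 10.58334%.
Cumulative over 5 years: (1 + 0.1058334)^5 − 1 ≈ 0.65367.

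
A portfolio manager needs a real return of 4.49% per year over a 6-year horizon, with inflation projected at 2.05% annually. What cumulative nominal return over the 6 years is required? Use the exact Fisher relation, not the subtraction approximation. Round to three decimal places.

Required annual nominal rate: (1+4.49%)(1+2.05%) − 1 = 6.632045%.
Cumulative over 6 years: (1 + 0.06632045)^6 − 1 ≈ 0.47003.

47.003%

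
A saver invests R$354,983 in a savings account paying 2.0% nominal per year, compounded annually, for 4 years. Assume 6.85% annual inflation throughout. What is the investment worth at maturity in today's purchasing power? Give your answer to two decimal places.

Nominal value at maturity: R$354,983 × (1 + 2.0%)^4 ≈ R$384,245.02.
Price-level factor over 4 years: (1 + 6.85%)^4 ≈ 1.3034611937.
The maturity value deflated by that factor is the answer in today's purchasing power.

R$294,788.23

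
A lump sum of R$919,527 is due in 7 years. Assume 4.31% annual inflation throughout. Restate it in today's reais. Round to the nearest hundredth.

Price-level factor over 7 years: (1 + 4.31%)^7 ≈ 1.3436359581.
Purchasing power today: R$919,527 divided by that factor.

R$684,357.24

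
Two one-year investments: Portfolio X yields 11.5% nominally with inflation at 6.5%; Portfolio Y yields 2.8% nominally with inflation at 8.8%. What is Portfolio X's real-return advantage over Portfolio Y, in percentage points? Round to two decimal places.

10.21

Portfolio X real return: 1.115/1.065 − 1 = 4.695%.
Portfolio Y real return: 1.028/1.088 − 1 = -5.515%.
Difference: 4.695 − (-5.515) = 10.210 pp.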